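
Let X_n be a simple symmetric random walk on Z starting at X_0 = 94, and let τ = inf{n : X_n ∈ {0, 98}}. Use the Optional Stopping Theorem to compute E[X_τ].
E[X_τ] = 94

X_n is a martingale and τ is a bounded-mean stopping time (indeed τ is finite a.s. with bounded expectation since the walk is in a bounded region). By the OST, E[X_τ] = E[X_0] = 94. Equivalently: E[X_τ] = 98 · P(hit 98 first) + 0 · P(hit 0 first) = 98 · (94/98) = 94.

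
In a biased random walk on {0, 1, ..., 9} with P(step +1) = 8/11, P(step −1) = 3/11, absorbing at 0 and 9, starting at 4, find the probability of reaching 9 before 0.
P(hit 9 before 0) = (1 − (3/8)^4) / (1 − (3/8)^9) = 26312704/26839609

Let u_k denote P(reach 9 before 0 | start at k). Boundary: u_0 = 0, u_9 = 1. Recurrence: u_k = 8/11·u_{k+1} + 3/11·u_{k-1} for 1 ≤ k ≤ 8. Try u_k = A + B·r^k with r = q/p = (3/11)/(8/11) = 3/8. Substitution satisfies the recurrence; boundary conditions give:
  u_k = (1 − r^k) / (1 − r^N) = (1 − (3/8)^4) / (1 − (3/8)^9) = 26312704/26839609.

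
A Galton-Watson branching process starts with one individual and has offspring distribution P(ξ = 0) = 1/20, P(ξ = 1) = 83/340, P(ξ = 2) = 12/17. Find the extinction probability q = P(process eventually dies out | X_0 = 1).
q = 17/240

The pgf is f(s) = 1/20 + 83/340·s + 12/17·s². The extinction probability q is the smallest fixed point of f in [0, 1]. Setting s = f(s):
  12/17·s² + (83/340 − 1)·s + 1/20 = 0
  12/17·s² − (1/20 + 12/17)·s + 1/20 = 0
which factors as (s − 1)·(12/17·s − 1/20) = 0, giving roots s = 1 and s = (1/20)/(12/17) = 17/240.
Mean offspring μ = 83/340 + 2·12/17 = 563/340 > 1 (supercritical), so q < 1. The extinction probability is the smaller root: q = (1/20)/(12/17) = 17/240.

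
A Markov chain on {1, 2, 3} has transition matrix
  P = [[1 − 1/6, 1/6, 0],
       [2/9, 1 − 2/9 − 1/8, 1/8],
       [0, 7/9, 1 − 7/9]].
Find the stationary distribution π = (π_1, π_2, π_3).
π = (224/419, 168/419, 27/419)

This is a birth-death chain on three states, which satisfies detailed balance: π_1 · P_{12} = π_2 · P_{21} and π_2 · P_{23} = π_3 · P_{32}.
From π_1 · 1/6 = π_2 · 2/9: π_2/π_1 = (1/6)/(2/9) = 3/4.
From π_2 · 1/8 = π_3 · 7/9: π_3/π_2 = (1/8)/(7/9) = 9/56.
Take π_1 proportional to 1; then unnormalized π = (1, 3/4, 27/224). Normalize by dividing by the sum 419/224:
  π = (224/419, 168/419, 27/419).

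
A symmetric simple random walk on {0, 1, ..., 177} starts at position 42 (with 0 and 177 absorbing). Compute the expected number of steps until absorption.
E[τ | X_0 = 42] = 5670

Let v_k = E[τ | X_0 = k]. Boundary: v_0 = v_177 = 0. Recurrence: v_k = 1 + (v_{k-1} + v_{k+1})/2 for 1 ≤ k ≤ 176. The particular solution to v_k − (v_{k-1} + v_{k+1})/2 = 1 is v_k = −k^2. Adding homogeneous solution A + B k and matching boundaries gives v_k = k (177 − k). Substituting k = 42: v_42 = 42 · 135 = 5670.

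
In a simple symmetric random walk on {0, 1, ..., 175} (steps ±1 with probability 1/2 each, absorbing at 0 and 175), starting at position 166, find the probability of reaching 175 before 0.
P(hit 175 before 0) = 166/175

Let u_k = P(hit 175 before 0 | start at k). Then u_0 = 0, u_175 = 1, and u_k = u_{k-1}/2 + u_{k+1}/2 for 1 ≤ k ≤ 174. This harmonic recurrence is solved by u_k = k/175, giving u_166 = 166/175.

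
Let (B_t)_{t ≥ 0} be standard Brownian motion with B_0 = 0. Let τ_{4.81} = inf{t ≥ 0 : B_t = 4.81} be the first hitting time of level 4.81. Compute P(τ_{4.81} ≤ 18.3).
P(τ_{4.81} ≤ 18.3) = 2(1 − Φ(4.81/√18.3)) = 2(1 − Φ(1.1244)) ≈ 0.2608

By the reflection principle for standard BM, P(τ_b ≤ t) = 2 · P(B_t ≥ b). Since B_t ~ N(0, t), P(B_t ≥ 4.81) = 1 − Φ(4.81/√t) = 1 − Φ(4.81/√18.3) = 1 − Φ(1.1244) ≈ 0.13042. Doubling: P(τ_{4.81} ≤ 18.3) ≈ 2 · 0.13042 = 0.26084 ≈ 0.2608.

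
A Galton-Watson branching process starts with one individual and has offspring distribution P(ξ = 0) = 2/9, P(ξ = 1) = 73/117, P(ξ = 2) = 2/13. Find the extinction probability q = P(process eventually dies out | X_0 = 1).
q = 1

Mean offspring μ = 0·2/9 + 1·73/117 + 2·2/13 = 109/117 ≤ 1. For μ ≤ 1 with offspring not concentrated at 1, the Galton-Watson process goes extinct almost surely, so q = 1.
(Algebraic check: The pgf is f(s) = 2/9 + 73/117·s + 2/13·s². The extinction probability q is the smallest fixed point of f in [0, 1]. Setting s = f(s):
  2/13·s² + (73/117 − 1)·s + 2/9 = 0
  2/13·s² − (2/9 + 2/13)·s + 2/9 = 0
which factors as (s − 1)·(2/13·s − 2/9) = 0, giving roots s = 1 and s = (2/9)/(2/13) = 13/9. Since 13/9 ≥ 1, the smallest root in [0, 1] is s = 1.)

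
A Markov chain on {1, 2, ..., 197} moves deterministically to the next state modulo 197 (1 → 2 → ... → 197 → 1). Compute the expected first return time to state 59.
E[T_59 | X_0 = 59] = 197

The chain cycles deterministically, so starting at state 59 it returns in exactly 197 steps. Equivalently, the stationary distribution is uniform π_j = 1/197 for every state j, so by Kac's formula E[T_59] = 1/π_59 = 197.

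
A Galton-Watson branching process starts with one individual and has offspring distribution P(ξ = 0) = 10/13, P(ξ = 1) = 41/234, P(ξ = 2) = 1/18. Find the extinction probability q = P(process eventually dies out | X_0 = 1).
q = 1

Mean offspring μ = 0·10/13 + 1·41/234 + 2·1/18 = 67/234 ≤ 1. For μ ≤ 1 with offspring not concentrated at 1, the Galton-Watson process goes extinct almost surely, so q = 1.
(Algebraic check: The pgf is f(s) = 10/13 + 41/234·s + 1/18·s². The extinction probability q is the smallest fixed point of f in [0, 1]. Setting s = f(s):
  1/18·s² + (41/234 − 1)·s + 10/13 = 0
  1/18·s² − (10/13 + 1/18)·s + 10/13 = 0
which factors as (s − 1)·(1/18·s − 10/13) = 0, giving roots s = 1 and s = (10/13)/(1/18) = 180/13. Since 180/13 ≥ 1, the smallest root in [0, 1] is s = 1.)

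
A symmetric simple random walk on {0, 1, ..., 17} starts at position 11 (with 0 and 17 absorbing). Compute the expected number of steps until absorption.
E[τ | X_0 = 11] = 66

Let v_k = E[τ | X_0 = k]. Boundary: v_0 = v_17 = 0. Recurrence: v_k = 1 + (v_{k-1} + v_{k+1})/2 for 1 ≤ k ≤ 16. The particular solution to v_k − (v_{k-1} + v_{k+1})/2 = 1 is v_k = −k^2. Adding homogeneous solution A + B k and matching boundaries gives v_k = k (17 − k). Substituting k = 11: v_11 = 11 · 6 = 66.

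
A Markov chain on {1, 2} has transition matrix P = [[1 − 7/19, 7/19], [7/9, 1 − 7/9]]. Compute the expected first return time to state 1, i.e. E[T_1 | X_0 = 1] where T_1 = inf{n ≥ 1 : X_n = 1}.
E[T_1 | X_0 = 1] = 1/π_1 = 28/19

For an irreducible recurrent Markov chain with stationary distribution π, E[T_i | X_0 = i] = 1/π_i (Kac's formula). Here π_1 = (7/9)/(7/19 + 7/9) = (7/9)/(196/171) = 19/28, so E[T_1 | X_0 = 1] = 1/π_1 = (7/19 + 7/9)/(7/9) = (196/171)/(7/9) = 28/19.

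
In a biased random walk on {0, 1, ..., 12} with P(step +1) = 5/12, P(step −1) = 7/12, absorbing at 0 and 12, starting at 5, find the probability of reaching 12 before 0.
P(hit 12 before 0) = (1 − (7/5)^5) / (1 − (7/5)^12) = 534453125/6798573288

Let u_k denote P(reach 12 before 0 | start at k). Boundary: u_0 = 0, u_12 = 1. Recurrence: u_k = 5/12·u_{k+1} + 7/12·u_{k-1} for 1 ≤ k ≤ 11. Try u_k = A + B·r^k with r = q/p = (7/12)/(5/12) = 7/5. Substitution satisfies the recurrence; boundary conditions give:
  u_k = (1 − r^k) / (1 − r^N) = (1 − (7/5)^5) / (1 − (7/5)^12) = 534453125/6798573288.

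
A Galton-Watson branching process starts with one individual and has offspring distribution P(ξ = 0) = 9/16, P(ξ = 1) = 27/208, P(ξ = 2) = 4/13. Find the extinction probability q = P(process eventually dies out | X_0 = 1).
q = 1

Mean offspring μ = 0·9/16 + 1·27/208 + 2·4/13 = 155/208 ≤ 1. For μ ≤ 1 with offspring not concentrated at 1, the Galton-Watson process goes extinct almost surely, so q = 1.
(Algebraic check: The pgf is f(s) = 9/16 + 27/208·s + 4/13·s². The extinction probability q is the smallest fixed point of f in [0, 1]. Setting s = f(s):
  4/13·s² + (27/208 − 1)·s + 9/16 = 0
  4/13·s² − (9/16 + 4/13)·s + 9/16 = 0
which factors as (s − 1)·(4/13·s − 9/16) = 0, giving roots s = 1 and s = (9/16)/(4/13) = 117/64. Since 117/64 ≥ 1, the smallest root in [0, 1] is s = 1.)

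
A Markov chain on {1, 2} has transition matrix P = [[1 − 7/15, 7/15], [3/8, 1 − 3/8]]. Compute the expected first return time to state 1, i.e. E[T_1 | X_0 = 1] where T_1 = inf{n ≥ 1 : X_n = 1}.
E[T_1 | X_0 = 1] = 1/π_1 = 101/45

For an irreducible recurrent Markov chain with stationary distribution π, E[T_i | X_0 = i] = 1/π_i (Kac's formula). Here π_1 = (3/8)/(7/15 + 3/8) = (3/8)/(101/120) = 45/101, so E[T_1 | X_0 = 1] = 1/π_1 = (7/15 + 3/8)/(3/8) = (101/120)/(3/8) = 101/45.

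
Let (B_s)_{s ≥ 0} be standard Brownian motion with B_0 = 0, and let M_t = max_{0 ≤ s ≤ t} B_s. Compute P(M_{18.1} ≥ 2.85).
P(M_{18.1} ≥ 2.85) = 2·P(B_{18.1} ≥ 2.85) = 2(1 − Φ(2.85/√18.1)) ≈ 0.5029

By the reflection principle for Brownian motion, P(M_t ≥ a) = 2 · P(B_t ≥ a) for a ≥ 0. Since B_t ~ N(0, t), P(B_t ≥ 2.85) = 1 − Φ(2.85/√t) = 1 − Φ(2.85/√18.1) = 1 − Φ(0.6699). So
  P(M_{18.1} ≥ 2.85) = 2(1 − Φ(0.6699)) ≈ 0.5029.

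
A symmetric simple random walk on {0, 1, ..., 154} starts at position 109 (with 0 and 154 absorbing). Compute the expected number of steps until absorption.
E[τ | X_0 = 109] = 4905

Let v_k = E[τ | X_0 = k]. Boundary: v_0 = v_154 = 0. Recurrence: v_k = 1 + (v_{k-1} + v_{k+1})/2 for 1 ≤ k ≤ 153. The particular solution to v_k − (v_{k-1} + v_{k+1})/2 = 1 is v_k = −k^2. Adding homogeneous solution A + B k and matching boundaries gives v_k = k (154 − k). Substituting k = 109: v_109 = 109 · 45 = 4905.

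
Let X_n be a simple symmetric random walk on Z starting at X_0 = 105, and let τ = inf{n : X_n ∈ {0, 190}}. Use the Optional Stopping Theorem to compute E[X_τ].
E[X_τ] = 105

X_n is a martingale and τ is a bounded-mean stopping time (indeed τ is finite a.s. with bounded expectation since the walk is in a bounded region). By the OST, E[X_τ] = E[X_0] = 105. Equivalently: E[X_τ] = 190 · P(hit 190 first) + 0 · P(hit 0 first) = 190 · (105/190) = 105.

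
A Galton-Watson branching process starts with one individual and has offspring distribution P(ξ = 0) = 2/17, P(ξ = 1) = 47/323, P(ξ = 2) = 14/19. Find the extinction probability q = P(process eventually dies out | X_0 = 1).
q = 19/119

The pgf is f(s) = 2/17 + 47/323·s + 14/19·s². The extinction probability q is the smallest fixed point of f in [0, 1]. Setting s = f(s):
  14/19·s² + (47/323 − 1)·s + 2/17 = 0
  14/19·s² − (2/17 + 14/19)·s + 2/17 = 0
which factors as (s − 1)·(14/19·s − 2/17) = 0, giving roots s = 1 and s = (2/17)/(14/19) = 19/119.
Mean offspring μ = 47/323 + 2·14/19 = 523/323 > 1 (supercritical), so q < 1. The extinction probability is the smaller root: q = (2/17)/(14/19) = 19/119.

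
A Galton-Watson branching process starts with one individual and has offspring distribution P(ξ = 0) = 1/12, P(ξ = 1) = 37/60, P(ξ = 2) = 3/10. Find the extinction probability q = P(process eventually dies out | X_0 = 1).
q = 5/18

The pgf is f(s) = 1/12 + 37/60·s + 3/10·s². The extinction probability q is the smallest fixed point of f in [0, 1]. Setting s = f(s):
  3/10·s² + (37/60 − 1)·s + 1/12 = 0
  3/10·s² − (1/12 + 3/10)·s + 1/12 = 0
which factors as (s − 1)·(3/10·s − 1/12) = 0, giving roots s = 1 and s = (1/12)/(3/10) = 5/18.
Mean offspring μ = 37/60 + 2·3/10 = 73/60 > 1 (supercritical), so q < 1. The extinction probability is the smaller root: q = (1/12)/(3/10) = 5/18.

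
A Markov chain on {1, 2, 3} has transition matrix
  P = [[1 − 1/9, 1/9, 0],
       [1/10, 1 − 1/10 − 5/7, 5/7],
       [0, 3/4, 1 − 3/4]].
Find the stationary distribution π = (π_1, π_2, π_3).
π = (189/599, 210/599, 200/599)

This is a birth-death chain on three states, which satisfies detailed balance: π_1 · P_{12} = π_2 · P_{21} and π_2 · P_{23} = π_3 · P_{32}.
From π_1 · 1/9 = π_2 · 1/10: π_2/π_1 = (1/9)/(1/10) = 10/9.
From π_2 · 5/7 = π_3 · 3/4: π_3/π_2 = (5/7)/(3/4) = 20/21.
Take π_1 proportional to 1; then unnormalized π = (1, 10/9, 200/189). Normalize by dividing by the sum 599/189:
  π = (189/599, 210/599, 200/599).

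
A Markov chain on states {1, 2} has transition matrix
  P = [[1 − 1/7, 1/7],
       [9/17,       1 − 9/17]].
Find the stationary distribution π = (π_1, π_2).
π_1 = 63/80, π_2 = 17/80

Solve πP = π with π_1 + π_2 = 1. From πP = π: π_1 · (1 − 1/7) + π_2 · 9/17 = π_1 ⇒ π_2 · 9/17 = π_1 · 1/7 ⇒ π_2/π_1 = (1/7)/(9/17) = 17/63. Together with π_1 + π_2 = 1:
  π_1 = (9/17)/(1/7 + 9/17) = (9/17)/(80/119) = 63/80,
  π_2 = (1/7)/(1/7 + 9/17) = (1/7)/(80/119) = 17/80.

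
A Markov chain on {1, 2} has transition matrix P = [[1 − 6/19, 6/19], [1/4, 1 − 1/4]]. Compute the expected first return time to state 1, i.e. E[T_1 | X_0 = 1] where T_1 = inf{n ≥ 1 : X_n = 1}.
E[T_1 | X_0 = 1] = 1/π_1 = 43/19

For an irreducible recurrent Markov chain with stationary distribution π, E[T_i | X_0 = i] = 1/π_i (Kac's formula). Here π_1 = (1/4)/(6/19 + 1/4) = (1/4)/(43/76) = 19/43, so E[T_1 | X_0 = 1] = 1/π_1 = (6/19 + 1/4)/(1/4) = (43/76)/(1/4) = 43/19.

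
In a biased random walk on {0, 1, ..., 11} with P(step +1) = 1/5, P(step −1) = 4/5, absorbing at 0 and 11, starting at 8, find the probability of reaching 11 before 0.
P(hit 11 before 0) = (1 − (4)^8) / (1 − (4)^11) = 21845/1398101

Let u_k denote P(reach 11 before 0 | start at k). Boundary: u_0 = 0, u_11 = 1. Recurrence: u_k = 1/5·u_{k+1} + 4/5·u_{k-1} for 1 ≤ k ≤ 10. Try u_k = A + B·r^k with r = q/p = (4/5)/(1/5) = 4. Substitution satisfies the recurrence; boundary conditions give:
  u_k = (1 − r^k) / (1 − r^N) = (1 − (4)^8) / (1 − (4)^11) = 21845/1398101.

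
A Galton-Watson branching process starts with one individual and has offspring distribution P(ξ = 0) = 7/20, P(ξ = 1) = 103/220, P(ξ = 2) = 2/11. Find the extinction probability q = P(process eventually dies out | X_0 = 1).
q = 1

Mean offspring μ = 0·7/20 + 1·103/220 + 2·2/11 = 183/220 ≤ 1. For μ ≤ 1 with offspring not concentrated at 1, the Galton-Watson process goes extinct almost surely, so q = 1.
(Algebraic check: The pgf is f(s) = 7/20 + 103/220·s + 2/11·s². The extinction probability q is the smallest fixed point of f in [0, 1]. Setting s = f(s):
  2/11·s² + (103/220 − 1)·s + 7/20 = 0
  2/11·s² − (7/20 + 2/11)·s + 7/20 = 0
which factors as (s − 1)·(2/11·s − 7/20) = 0, giving roots s = 1 and s = (7/20)/(2/11) = 77/40. Since 77/40 ≥ 1, the smallest root in [0, 1] is s = 1.)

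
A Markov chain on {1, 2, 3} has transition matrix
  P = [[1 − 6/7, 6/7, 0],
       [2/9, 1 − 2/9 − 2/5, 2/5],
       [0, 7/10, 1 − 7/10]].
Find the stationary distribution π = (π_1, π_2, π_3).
π = (49/346, 189/346, 54/173)

This is a birth-death chain on three states, which satisfies detailed balance: π_1 · P_{12} = π_2 · P_{21} and π_2 · P_{23} = π_3 · P_{32}.
From π_1 · 6/7 = π_2 · 2/9: π_2/π_1 = (6/7)/(2/9) = 27/7.
From π_2 · 2/5 = π_3 · 7/10: π_3/π_2 = (2/5)/(7/10) = 4/7.
Take π_1 proportional to 1; then unnormalized π = (1, 27/7, 108/49). Normalize by dividing by the sum 346/49:
  π = (49/346, 189/346, 54/173).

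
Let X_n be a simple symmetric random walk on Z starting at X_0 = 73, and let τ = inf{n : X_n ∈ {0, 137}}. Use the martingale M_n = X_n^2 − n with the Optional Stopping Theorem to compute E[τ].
E[τ] = 4672

M_n = X_n^2 − n is a martingale (since E[X_{n+1}^2 | F_n] = X_n^2 + 1). By OST (τ has finite mean in a bounded region), E[M_τ] = E[M_0] = X_0^2 − 0 = 73^2 = 5329. Also E[M_τ] = E[X_τ^2] − E[τ]. The walk exits at 0 or 137, with P(hit 137 first) = 73/137, so E[X_τ^2] = 137^2 · 73/137 + 0 = 10001. Thus E[τ] = E[X_τ^2] − E[M_τ] = 10001 − 5329 = 4672 = 73(137 − 73) = 4672.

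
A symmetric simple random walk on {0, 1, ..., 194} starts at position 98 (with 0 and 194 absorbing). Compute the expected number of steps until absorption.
E[τ | X_0 = 98] = 9408

Let v_k = E[τ | X_0 = k]. Boundary: v_0 = v_194 = 0. Recurrence: v_k = 1 + (v_{k-1} + v_{k+1})/2 for 1 ≤ k ≤ 193. The particular solution to v_k − (v_{k-1} + v_{k+1})/2 = 1 is v_k = −k^2. Adding homogeneous solution A + B k and matching boundaries gives v_k = k (194 − k). Substituting k = 98: v_98 = 98 · 96 = 9408.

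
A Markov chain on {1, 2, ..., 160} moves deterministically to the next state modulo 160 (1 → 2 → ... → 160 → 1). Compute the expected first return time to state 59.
E[T_59 | X_0 = 59] = 160

The chain cycles deterministically, so starting at state 59 it returns in exactly 160 steps. Equivalently, the stationary distribution is uniform π_j = 1/160 for every state j, so by Kac's formula E[T_59] = 1/π_59 = 160.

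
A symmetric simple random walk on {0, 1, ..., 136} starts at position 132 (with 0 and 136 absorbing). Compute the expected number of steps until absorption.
E[τ | X_0 = 132] = 528

Let v_k = E[τ | X_0 = k]. Boundary: v_0 = v_136 = 0. Recurrence: v_k = 1 + (v_{k-1} + v_{k+1})/2 for 1 ≤ k ≤ 135. The particular solution to v_k − (v_{k-1} + v_{k+1})/2 = 1 is v_k = −k^2. Adding homogeneous solution A + B k and matching boundaries gives v_k = k (136 − k). Substituting k = 132: v_132 = 132 · 4 = 528.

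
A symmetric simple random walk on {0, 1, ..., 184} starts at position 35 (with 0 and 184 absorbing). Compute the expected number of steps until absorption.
E[τ | X_0 = 35] = 5215

Let v_k = E[τ | X_0 = k]. Boundary: v_0 = v_184 = 0. Recurrence: v_k = 1 + (v_{k-1} + v_{k+1})/2 for 1 ≤ k ≤ 183. The particular solution to v_k − (v_{k-1} + v_{k+1})/2 = 1 is v_k = −k^2. Adding homogeneous solution A + B k and matching boundaries gives v_k = k (184 − k). Substituting k = 35: v_35 = 35 · 149 = 5215.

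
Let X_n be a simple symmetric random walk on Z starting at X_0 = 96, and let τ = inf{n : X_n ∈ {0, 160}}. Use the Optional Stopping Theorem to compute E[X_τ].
E[X_τ] = 96

X_n is a martingale and τ is a bounded-mean stopping time (indeed τ is finite a.s. with bounded expectation since the walk is in a bounded region). By the OST, E[X_τ] = E[X_0] = 96. Equivalently: E[X_τ] = 160 · P(hit 160 first) + 0 · P(hit 0 first) = 160 · (96/160) = 96.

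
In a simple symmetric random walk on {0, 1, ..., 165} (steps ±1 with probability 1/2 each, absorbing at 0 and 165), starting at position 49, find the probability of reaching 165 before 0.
P(hit 165 before 0) = 49/165

Let u_k = P(hit 165 before 0 | start at k). Then u_0 = 0, u_165 = 1, and u_k = u_{k-1}/2 + u_{k+1}/2 for 1 ≤ k ≤ 164. This harmonic recurrence is solved by u_k = k/165, giving u_49 = 49/165.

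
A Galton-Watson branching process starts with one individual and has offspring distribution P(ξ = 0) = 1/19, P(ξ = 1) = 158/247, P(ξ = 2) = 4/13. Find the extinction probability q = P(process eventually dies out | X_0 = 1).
q = 13/76

The pgf is f(s) = 1/19 + 158/247·s + 4/13·s². The extinction probability q is the smallest fixed point of f in [0, 1]. Setting s = f(s):
  4/13·s² + (158/247 − 1)·s + 1/19 = 0
  4/13·s² − (1/19 + 4/13)·s + 1/19 = 0
which factors as (s − 1)·(4/13·s − 1/19) = 0, giving roots s = 1 and s = (1/19)/(4/13) = 13/76.
Mean offspring μ = 158/247 + 2·4/13 = 310/247 > 1 (supercritical), so q < 1. The extinction probability is the smaller root: q = (1/19)/(4/13) = 13/76.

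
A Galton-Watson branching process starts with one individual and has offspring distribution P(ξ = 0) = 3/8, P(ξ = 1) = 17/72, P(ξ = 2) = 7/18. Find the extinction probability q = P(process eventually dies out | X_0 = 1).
q = 27/28

The pgf is f(s) = 3/8 + 17/72·s + 7/18·s². The extinction probability q is the smallest fixed point of f in [0, 1]. Setting s = f(s):
  7/18·s² + (17/72 − 1)·s + 3/8 = 0
  7/18·s² − (3/8 + 7/18)·s + 3/8 = 0
which factors as (s − 1)·(7/18·s − 3/8) = 0, giving roots s = 1 and s = (3/8)/(7/18) = 27/28.
Mean offspring μ = 17/72 + 2·7/18 = 73/72 > 1 (supercritical), so q < 1. The extinction probability is the smaller root: q = (3/8)/(7/18) = 27/28.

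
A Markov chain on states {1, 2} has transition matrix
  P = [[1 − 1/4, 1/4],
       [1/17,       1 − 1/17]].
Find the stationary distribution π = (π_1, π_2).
π_1 = 4/21, π_2 = 17/21

Solve πP = π with π_1 + π_2 = 1. From πP = π: π_1 · (1 − 1/4) + π_2 · 1/17 = π_1 ⇒ π_2 · 1/17 = π_1 · 1/4 ⇒ π_2/π_1 = (1/4)/(1/17) = 17/4. Together with π_1 + π_2 = 1:
  π_1 = (1/17)/(1/4 + 1/17) = (1/17)/(21/68) = 4/21,
  π_2 = (1/4)/(1/4 + 1/17) = (1/4)/(21/68) = 17/21.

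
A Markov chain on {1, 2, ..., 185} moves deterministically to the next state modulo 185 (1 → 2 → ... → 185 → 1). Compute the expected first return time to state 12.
E[T_12 | X_0 = 12] = 185

The chain cycles deterministically, so starting at state 12 it returns in exactly 185 steps. Equivalently, the stationary distribution is uniform π_j = 1/185 for every state j, so by Kac's formula E[T_12] = 1/π_12 = 185.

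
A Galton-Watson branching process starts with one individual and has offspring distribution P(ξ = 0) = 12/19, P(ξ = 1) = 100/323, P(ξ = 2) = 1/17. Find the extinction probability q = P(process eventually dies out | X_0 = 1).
q = 1

Mean offspring μ = 0·12/19 + 1·100/323 + 2·1/17 = 138/323 ≤ 1. For μ ≤ 1 with offspring not concentrated at 1, the Galton-Watson process goes extinct almost surely, so q = 1.
(Algebraic check: The pgf is f(s) = 12/19 + 100/323·s + 1/17·s². The extinction probability q is the smallest fixed point of f in [0, 1]. Setting s = f(s):
  1/17·s² + (100/323 − 1)·s + 12/19 = 0
  1/17·s² − (12/19 + 1/17)·s + 12/19 = 0
which factors as (s − 1)·(1/17·s − 12/19) = 0, giving roots s = 1 and s = (12/19)/(1/17) = 204/19. Since 204/19 ≥ 1, the smallest root in [0, 1] is s = 1.)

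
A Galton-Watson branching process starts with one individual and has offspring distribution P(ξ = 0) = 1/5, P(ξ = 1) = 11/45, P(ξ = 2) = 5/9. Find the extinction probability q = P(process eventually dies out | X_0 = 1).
q = 9/25

The pgf is f(s) = 1/5 + 11/45·s + 5/9·s². The extinction probability q is the smallest fixed point of f in [0, 1]. Setting s = f(s):
  5/9·s² + (11/45 − 1)·s + 1/5 = 0
  5/9·s² − (1/5 + 5/9)·s + 1/5 = 0
which factors as (s − 1)·(5/9·s − 1/5) = 0, giving roots s = 1 and s = (1/5)/(5/9) = 9/25.
Mean offspring μ = 11/45 + 2·5/9 = 61/45 > 1 (supercritical), so q < 1. The extinction probability is the smaller root: q = (1/5)/(5/9) = 9/25.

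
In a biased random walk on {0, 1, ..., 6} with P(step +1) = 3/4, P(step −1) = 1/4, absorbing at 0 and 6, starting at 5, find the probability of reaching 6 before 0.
P(hit 6 before 0) = (1 − (1/3)^5) / (1 − (1/3)^6) = 363/364

Let u_k denote P(reach 6 before 0 | start at k). Boundary: u_0 = 0, u_6 = 1. Recurrence: u_k = 3/4·u_{k+1} + 1/4·u_{k-1} for 1 ≤ k ≤ 5. Try u_k = A + B·r^k with r = q/p = (1/4)/(3/4) = 1/3. Substitution satisfies the recurrence; boundary conditions give:
  u_k = (1 − r^k) / (1 − r^N) = (1 − (1/3)^5) / (1 − (1/3)^6) = 363/364.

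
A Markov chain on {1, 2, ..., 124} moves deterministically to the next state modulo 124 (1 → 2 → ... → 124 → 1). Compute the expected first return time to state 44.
E[T_44 | X_0 = 44] = 124

The chain cycles deterministically, so starting at state 44 it returns in exactly 124 steps. Equivalently, the stationary distribution is uniform π_j = 1/124 for every state j, so by Kac's formula E[T_44] = 1/π_44 = 124.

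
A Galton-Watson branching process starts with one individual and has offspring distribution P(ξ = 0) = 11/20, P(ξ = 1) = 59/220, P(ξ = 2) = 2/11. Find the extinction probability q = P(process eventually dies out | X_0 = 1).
q = 1

Mean offspring μ = 0·11/20 + 1·59/220 + 2·2/11 = 139/220 ≤ 1. For μ ≤ 1 with offspring not concentrated at 1, the Galton-Watson process goes extinct almost surely, so q = 1.
(Algebraic check: The pgf is f(s) = 11/20 + 59/220·s + 2/11·s². The extinction probability q is the smallest fixed point of f in [0, 1]. Setting s = f(s):
  2/11·s² + (59/220 − 1)·s + 11/20 = 0
  2/11·s² − (11/20 + 2/11)·s + 11/20 = 0
which factors as (s − 1)·(2/11·s − 11/20) = 0, giving roots s = 1 and s = (11/20)/(2/11) = 121/40. Since 121/40 ≥ 1, the smallest root in [0, 1] is s = 1.)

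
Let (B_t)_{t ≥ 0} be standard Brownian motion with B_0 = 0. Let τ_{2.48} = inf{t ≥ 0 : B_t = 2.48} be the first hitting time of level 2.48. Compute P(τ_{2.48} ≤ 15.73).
P(τ_{2.48} ≤ 15.73) = 2(1 − Φ(2.48/√15.73)) = 2(1 − Φ(0.6253)) ≈ 0.5318

By the reflection principle for standard BM, P(τ_b ≤ t) = 2 · P(B_t ≥ b). Since B_t ~ N(0, t), P(B_t ≥ 2.48) = 1 − Φ(2.48/√t) = 1 − Φ(2.48/√15.73) = 1 − Φ(0.6253) ≈ 0.26589. Doubling: P(τ_{2.48} ≤ 15.73) ≈ 2 · 0.26589 = 0.53178 ≈ 0.5318.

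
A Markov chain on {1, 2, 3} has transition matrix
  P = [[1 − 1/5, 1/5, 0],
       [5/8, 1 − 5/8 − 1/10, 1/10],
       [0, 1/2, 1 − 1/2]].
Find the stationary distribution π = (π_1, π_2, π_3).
π = (125/173, 40/173, 8/173)

This is a birth-death chain on three states, which satisfies detailed balance: π_1 · P_{12} = π_2 · P_{21} and π_2 · P_{23} = π_3 · P_{32}.
From π_1 · 1/5 = π_2 · 5/8: π_2/π_1 = (1/5)/(5/8) = 8/25.
From π_2 · 1/10 = π_3 · 1/2: π_3/π_2 = (1/10)/(1/2) = 1/5.
Take π_1 proportional to 1; then unnormalized π = (1, 8/25, 8/125). Normalize by dividing by the sum 173/125:
  π = (125/173, 40/173, 8/173).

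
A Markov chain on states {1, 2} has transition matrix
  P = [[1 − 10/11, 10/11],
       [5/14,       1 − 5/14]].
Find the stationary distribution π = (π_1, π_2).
π_1 = 11/39, π_2 = 28/39

Solve πP = π with π_1 + π_2 = 1. From πP = π: π_1 · (1 − 10/11) + π_2 · 5/14 = π_1 ⇒ π_2 · 5/14 = π_1 · 10/11 ⇒ π_2/π_1 = (10/11)/(5/14) = 28/11. Together with π_1 + π_2 = 1:
  π_1 = (5/14)/(10/11 + 5/14) = (5/14)/(195/154) = 11/39,
  π_2 = (10/11)/(10/11 + 5/14) = (10/11)/(195/154) = 28/39.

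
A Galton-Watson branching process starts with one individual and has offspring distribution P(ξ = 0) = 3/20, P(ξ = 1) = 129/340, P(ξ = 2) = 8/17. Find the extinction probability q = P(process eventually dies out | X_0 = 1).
q = 51/160

The pgf is f(s) = 3/20 + 129/340·s + 8/17·s². The extinction probability q is the smallest fixed point of f in [0, 1]. Setting s = f(s):
  8/17·s² + (129/340 − 1)·s + 3/20 = 0
  8/17·s² − (3/20 + 8/17)·s + 3/20 = 0
which factors as (s − 1)·(8/17·s − 3/20) = 0, giving roots s = 1 and s = (3/20)/(8/17) = 51/160.
Mean offspring μ = 129/340 + 2·8/17 = 449/340 > 1 (supercritical), so q < 1. The extinction probability is the smaller root: q = (3/20)/(8/17) = 51/160.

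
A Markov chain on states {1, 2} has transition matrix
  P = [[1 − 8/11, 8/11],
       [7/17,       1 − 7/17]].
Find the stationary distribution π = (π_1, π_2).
π_1 = 77/213, π_2 = 136/213

Solve πP = π with π_1 + π_2 = 1. From πP = π: π_1 · (1 − 8/11) + π_2 · 7/17 = π_1 ⇒ π_2 · 7/17 = π_1 · 8/11 ⇒ π_2/π_1 = (8/11)/(7/17) = 136/77. Together with π_1 + π_2 = 1:
  π_1 = (7/17)/(8/11 + 7/17) = (7/17)/(213/187) = 77/213,
  π_2 = (8/11)/(8/11 + 7/17) = (8/11)/(213/187) = 136/213.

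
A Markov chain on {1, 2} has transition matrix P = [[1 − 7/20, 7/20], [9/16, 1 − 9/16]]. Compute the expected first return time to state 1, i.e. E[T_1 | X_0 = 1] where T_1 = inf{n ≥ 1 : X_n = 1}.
E[T_1 | X_0 = 1] = 1/π_1 = 73/45

For an irreducible recurrent Markov chain with stationary distribution π, E[T_i | X_0 = i] = 1/π_i (Kac's formula). Here π_1 = (9/16)/(7/20 + 9/16) = (9/16)/(73/80) = 45/73, so E[T_1 | X_0 = 1] = 1/π_1 = (7/20 + 9/16)/(9/16) = (73/80)/(9/16) = 73/45.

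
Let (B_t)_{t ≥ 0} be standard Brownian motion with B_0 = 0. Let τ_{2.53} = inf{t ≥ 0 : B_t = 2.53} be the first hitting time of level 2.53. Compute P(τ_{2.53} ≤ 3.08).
P(τ_{2.53} ≤ 3.08) = 2(1 − Φ(2.53/√3.08)) = 2(1 − Φ(1.4416)) ≈ 0.1494

By the reflection principle for standard BM, P(τ_b ≤ t) = 2 · P(B_t ≥ b). Since B_t ~ N(0, t), P(B_t ≥ 2.53) = 1 − Φ(2.53/√t) = 1 − Φ(2.53/√3.08) = 1 − Φ(1.4416) ≈ 0.07471. Doubling: P(τ_{2.53} ≤ 3.08) ≈ 2 · 0.07471 = 0.14942 ≈ 0.1494.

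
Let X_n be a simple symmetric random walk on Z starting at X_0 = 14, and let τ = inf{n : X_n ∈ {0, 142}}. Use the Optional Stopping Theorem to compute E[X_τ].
E[X_τ] = 14

X_n is a martingale and τ is a bounded-mean stopping time (indeed τ is finite a.s. with bounded expectation since the walk is in a bounded region). By the OST, E[X_τ] = E[X_0] = 14. Equivalently: E[X_τ] = 142 · P(hit 142 first) + 0 · P(hit 0 first) = 142 · (14/142) = 14.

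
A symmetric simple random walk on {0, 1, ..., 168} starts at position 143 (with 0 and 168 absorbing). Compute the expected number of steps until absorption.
E[τ | X_0 = 143] = 3575

Let v_k = E[τ | X_0 = k]. Boundary: v_0 = v_168 = 0. Recurrence: v_k = 1 + (v_{k-1} + v_{k+1})/2 for 1 ≤ k ≤ 167. The particular solution to v_k − (v_{k-1} + v_{k+1})/2 = 1 is v_k = −k^2. Adding homogeneous solution A + B k and matching boundaries gives v_k = k (168 − k). Substituting k = 143: v_143 = 143 · 25 = 3575.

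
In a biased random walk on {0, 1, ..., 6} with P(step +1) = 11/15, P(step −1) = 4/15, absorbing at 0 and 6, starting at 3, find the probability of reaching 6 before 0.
P(hit 6 before 0) = (1 − (4/11)^3) / (1 − (4/11)^6) = 1331/1395

Let u_k denote P(reach 6 before 0 | start at k). Boundary: u_0 = 0, u_6 = 1. Recurrence: u_k = 11/15·u_{k+1} + 4/15·u_{k-1} for 1 ≤ k ≤ 5. Try u_k = A + B·r^k with r = q/p = (4/15)/(11/15) = 4/11. Substitution satisfies the recurrence; boundary conditions give:
  u_k = (1 − r^k) / (1 − r^N) = (1 − (4/11)^3) / (1 − (4/11)^6) = 1331/1395.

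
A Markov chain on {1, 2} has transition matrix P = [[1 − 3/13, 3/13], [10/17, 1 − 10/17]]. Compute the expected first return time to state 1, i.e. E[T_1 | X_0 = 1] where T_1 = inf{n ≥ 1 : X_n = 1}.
E[T_1 | X_0 = 1] = 1/π_1 = 181/130

For an irreducible recurrent Markov chain with stationary distribution π, E[T_i | X_0 = i] = 1/π_i (Kac's formula). Here π_1 = (10/17)/(3/13 + 10/17) = (10/17)/(181/221) = 130/181, so E[T_1 | X_0 = 1] = 1/π_1 = (3/13 + 10/17)/(10/17) = (181/221)/(10/17) = 181/130.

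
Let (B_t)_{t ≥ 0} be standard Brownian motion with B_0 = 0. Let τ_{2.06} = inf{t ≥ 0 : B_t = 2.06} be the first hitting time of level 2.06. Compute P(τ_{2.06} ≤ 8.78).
P(τ_{2.06} ≤ 8.78) = 2(1 − Φ(2.06/√8.78)) = 2(1 − Φ(0.6952)) ≈ 0.4869

By the reflection principle for standard BM, P(τ_b ≤ t) = 2 · P(B_t ≥ b). Since B_t ~ N(0, t), P(B_t ≥ 2.06) = 1 − Φ(2.06/√t) = 1 − Φ(2.06/√8.78) = 1 − Φ(0.6952) ≈ 0.24346. Doubling: P(τ_{2.06} ≤ 8.78) ≈ 2 · 0.24346 = 0.48692 ≈ 0.4869.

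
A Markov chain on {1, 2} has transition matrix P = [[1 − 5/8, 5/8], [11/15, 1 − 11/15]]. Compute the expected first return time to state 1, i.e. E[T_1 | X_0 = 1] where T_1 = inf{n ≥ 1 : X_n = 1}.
E[T_1 | X_0 = 1] = 1/π_1 = 163/88

For an irreducible recurrent Markov chain with stationary distribution π, E[T_i | X_0 = i] = 1/π_i (Kac's formula). Here π_1 = (11/15)/(5/8 + 11/15) = (11/15)/(163/120) = 88/163, so E[T_1 | X_0 = 1] = 1/π_1 = (5/8 + 11/15)/(11/15) = (163/120)/(11/15) = 163/88.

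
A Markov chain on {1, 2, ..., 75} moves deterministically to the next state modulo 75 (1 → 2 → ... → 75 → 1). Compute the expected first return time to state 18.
E[T_18 | X_0 = 18] = 75

The chain cycles deterministically, so starting at state 18 it returns in exactly 75 steps. Equivalently, the stationary distribution is uniform π_j = 1/75 for every state j, so by Kac's formula E[T_18] = 1/π_18 = 75.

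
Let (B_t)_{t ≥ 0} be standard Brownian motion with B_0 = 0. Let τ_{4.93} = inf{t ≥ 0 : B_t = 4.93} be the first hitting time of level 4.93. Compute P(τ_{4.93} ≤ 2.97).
P(τ_{4.93} ≤ 2.97) = 2(1 − Φ(4.93/√2.97)) = 2(1 − Φ(2.8607)) ≈ 0.0042

By the reflection principle for standard BM, P(τ_b ≤ t) = 2 · P(B_t ≥ b). Since B_t ~ N(0, t), P(B_t ≥ 4.93) = 1 − Φ(4.93/√t) = 1 − Φ(4.93/√2.97) = 1 − Φ(2.8607) ≈ 0.00211. Doubling: P(τ_{4.93} ≤ 2.97) ≈ 2 · 0.00211 = 0.00422 ≈ 0.0042.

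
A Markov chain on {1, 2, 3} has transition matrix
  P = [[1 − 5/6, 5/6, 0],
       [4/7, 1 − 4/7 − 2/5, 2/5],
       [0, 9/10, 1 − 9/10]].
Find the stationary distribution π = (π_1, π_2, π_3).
π = (216/671, 315/671, 140/671)

This is a birth-death chain on three states, which satisfies detailed balance: π_1 · P_{12} = π_2 · P_{21} and π_2 · P_{23} = π_3 · P_{32}.
From π_1 · 5/6 = π_2 · 4/7: π_2/π_1 = (5/6)/(4/7) = 35/24.
From π_2 · 2/5 = π_3 · 9/10: π_3/π_2 = (2/5)/(9/10) = 4/9.
Take π_1 proportional to 1; then unnormalized π = (1, 35/24, 35/54). Normalize by dividing by the sum 671/216:
  π = (216/671, 315/671, 140/671).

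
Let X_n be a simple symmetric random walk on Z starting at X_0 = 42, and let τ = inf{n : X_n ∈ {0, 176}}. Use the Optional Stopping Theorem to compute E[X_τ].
E[X_τ] = 42

X_n is a martingale and τ is a bounded-mean stopping time (indeed τ is finite a.s. with bounded expectation since the walk is in a bounded region). By the OST, E[X_τ] = E[X_0] = 42. Equivalently: E[X_τ] = 176 · P(hit 176 first) + 0 · P(hit 0 first) = 176 · (42/176) = 42.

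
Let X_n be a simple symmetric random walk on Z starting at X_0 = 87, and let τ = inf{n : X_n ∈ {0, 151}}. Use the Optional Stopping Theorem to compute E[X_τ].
E[X_τ] = 87

X_n is a martingale and τ is a bounded-mean stopping time (indeed τ is finite a.s. with bounded expectation since the walk is in a bounded region). By the OST, E[X_τ] = E[X_0] = 87. Equivalently: E[X_τ] = 151 · P(hit 151 first) + 0 · P(hit 0 first) = 151 · (87/151) = 87.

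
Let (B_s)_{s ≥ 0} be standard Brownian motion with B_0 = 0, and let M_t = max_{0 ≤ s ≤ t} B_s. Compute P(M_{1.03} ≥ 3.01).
P(M_{1.03} ≥ 3.01) = 2·P(B_{1.03} ≥ 3.01) = 2(1 − Φ(3.01/√1.03)) ≈ 0.0030

By the reflection principle for Brownian motion, P(M_t ≥ a) = 2 · P(B_t ≥ a) for a ≥ 0. Since B_t ~ N(0, t), P(B_t ≥ 3.01) = 1 − Φ(3.01/√t) = 1 − Φ(3.01/√1.03) = 1 − Φ(2.9658). So
  P(M_{1.03} ≥ 3.01) = 2(1 − Φ(2.9658)) ≈ 0.0030.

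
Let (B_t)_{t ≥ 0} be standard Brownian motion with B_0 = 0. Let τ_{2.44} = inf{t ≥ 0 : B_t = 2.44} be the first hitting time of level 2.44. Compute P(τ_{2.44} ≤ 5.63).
P(τ_{2.44} ≤ 5.63) = 2(1 − Φ(2.44/√5.63)) = 2(1 − Φ(1.0283)) ≈ 0.3038

By the reflection principle for standard BM, P(τ_b ≤ t) = 2 · P(B_t ≥ b). Since B_t ~ N(0, t), P(B_t ≥ 2.44) = 1 − Φ(2.44/√t) = 1 − Φ(2.44/√5.63) = 1 − Φ(1.0283) ≈ 0.15190. Doubling: P(τ_{2.44} ≤ 5.63) ≈ 2 · 0.15190 = 0.30380 ≈ 0.3038.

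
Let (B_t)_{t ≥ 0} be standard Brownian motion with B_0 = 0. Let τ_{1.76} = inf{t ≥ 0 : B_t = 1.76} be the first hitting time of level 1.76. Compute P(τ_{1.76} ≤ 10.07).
P(τ_{1.76} ≤ 10.07) = 2(1 − Φ(1.76/√10.07)) = 2(1 − Φ(0.5546)) ≈ 0.5792

By the reflection principle for standard BM, P(τ_b ≤ t) = 2 · P(B_t ≥ b). Since B_t ~ N(0, t), P(B_t ≥ 1.76) = 1 − Φ(1.76/√t) = 1 − Φ(1.76/√10.07) = 1 − Φ(0.5546) ≈ 0.28958. Doubling: P(τ_{1.76} ≤ 10.07) ≈ 2 · 0.28958 = 0.57916 ≈ 0.5792.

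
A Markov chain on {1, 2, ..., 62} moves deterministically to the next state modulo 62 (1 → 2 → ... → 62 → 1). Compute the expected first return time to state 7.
E[T_7 | X_0 = 7] = 62

The chain cycles deterministically, so starting at state 7 it returns in exactly 62 steps. Equivalently, the stationary distribution is uniform π_j = 1/62 for every state j, so by Kac's formula E[T_7] = 1/π_7 = 62.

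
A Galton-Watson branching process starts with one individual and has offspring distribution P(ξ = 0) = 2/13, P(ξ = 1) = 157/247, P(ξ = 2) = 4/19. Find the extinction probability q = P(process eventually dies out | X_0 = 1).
q = 19/26

The pgf is f(s) = 2/13 + 157/247·s + 4/19·s². The extinction probability q is the smallest fixed point of f in [0, 1]. Setting s = f(s):
  4/19·s² + (157/247 − 1)·s + 2/13 = 0
  4/19·s² − (2/13 + 4/19)·s + 2/13 = 0
which factors as (s − 1)·(4/19·s − 2/13) = 0, giving roots s = 1 and s = (2/13)/(4/19) = 19/26.
Mean offspring μ = 157/247 + 2·4/19 = 261/247 > 1 (supercritical), so q < 1. The extinction probability is the smaller root: q = (2/13)/(4/19) = 19/26.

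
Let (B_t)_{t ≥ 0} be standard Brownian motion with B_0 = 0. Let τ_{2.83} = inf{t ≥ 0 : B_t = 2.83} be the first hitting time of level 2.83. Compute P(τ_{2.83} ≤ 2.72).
P(τ_{2.83} ≤ 2.72) = 2(1 − Φ(2.83/√2.72)) = 2(1 − Φ(1.7159)) ≈ 0.0862

By the reflection principle for standard BM, P(τ_b ≤ t) = 2 · P(B_t ≥ b). Since B_t ~ N(0, t), P(B_t ≥ 2.83) = 1 − Φ(2.83/√t) = 1 − Φ(2.83/√2.72) = 1 − Φ(1.7159) ≈ 0.04309. Doubling: P(τ_{2.83} ≤ 2.72) ≈ 2 · 0.04309 = 0.08618 ≈ 0.0862.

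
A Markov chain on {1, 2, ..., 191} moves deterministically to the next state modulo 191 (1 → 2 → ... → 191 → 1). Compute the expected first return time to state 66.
E[T_66 | X_0 = 66] = 191

The chain cycles deterministically, so starting at state 66 it returns in exactly 191 steps. Equivalently, the stationary distribution is uniform π_j = 1/191 for every state j, so by Kac's formula E[T_66] = 1/π_66 = 191.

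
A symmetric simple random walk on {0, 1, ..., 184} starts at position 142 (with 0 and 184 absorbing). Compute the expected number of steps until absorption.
E[τ | X_0 = 142] = 5964

Let v_k = E[τ | X_0 = k]. Boundary: v_0 = v_184 = 0. Recurrence: v_k = 1 + (v_{k-1} + v_{k+1})/2 for 1 ≤ k ≤ 183. The particular solution to v_k − (v_{k-1} + v_{k+1})/2 = 1 is v_k = −k^2. Adding homogeneous solution A + B k and matching boundaries gives v_k = k (184 − k). Substituting k = 142: v_142 = 142 · 42 = 5964.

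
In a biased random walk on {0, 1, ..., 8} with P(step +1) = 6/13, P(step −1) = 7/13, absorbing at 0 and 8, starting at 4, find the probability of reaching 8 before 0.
P(hit 8 before 0) = (1 − (7/6)^4) / (1 − (7/6)^8) = 1296/3697

Let u_k denote P(reach 8 before 0 | start at k). Boundary: u_0 = 0, u_8 = 1. Recurrence: u_k = 6/13·u_{k+1} + 7/13·u_{k-1} for 1 ≤ k ≤ 7. Try u_k = A + B·r^k with r = q/p = (7/13)/(6/13) = 7/6. Substitution satisfies the recurrence; boundary conditions give:
  u_k = (1 − r^k) / (1 − r^N) = (1 − (7/6)^4) / (1 − (7/6)^8) = 1296/3697.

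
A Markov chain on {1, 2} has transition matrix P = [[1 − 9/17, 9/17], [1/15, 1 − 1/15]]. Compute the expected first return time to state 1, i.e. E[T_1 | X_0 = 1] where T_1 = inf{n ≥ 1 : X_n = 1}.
E[T_1 | X_0 = 1] = 1/π_1 = 152/17

For an irreducible recurrent Markov chain with stationary distribution π, E[T_i | X_0 = i] = 1/π_i (Kac's formula). Here π_1 = (1/15)/(9/17 + 1/15) = (1/15)/(152/255) = 17/152, so E[T_1 | X_0 = 1] = 1/π_1 = (9/17 + 1/15)/(1/15) = (152/255)/(1/15) = 152/17.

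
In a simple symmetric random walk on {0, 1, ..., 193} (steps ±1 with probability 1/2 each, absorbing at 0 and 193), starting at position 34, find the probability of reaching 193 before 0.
P(hit 193 before 0) = 34/193

Let u_k = P(hit 193 before 0 | start at k). Then u_0 = 0, u_193 = 1, and u_k = u_{k-1}/2 + u_{k+1}/2 for 1 ≤ k ≤ 192. This harmonic recurrence is solved by u_k = k/193, giving u_34 = 34/193.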